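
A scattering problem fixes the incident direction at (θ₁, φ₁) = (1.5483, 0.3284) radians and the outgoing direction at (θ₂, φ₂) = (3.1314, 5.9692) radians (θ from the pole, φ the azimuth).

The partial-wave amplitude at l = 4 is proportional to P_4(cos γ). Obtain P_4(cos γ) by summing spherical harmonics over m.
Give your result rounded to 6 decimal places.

0.374230

Addition theorem: P_4(cos γ) = (4π/9) Σ_m Y*_{lm}(Ω₁) Y_{lm}(Ω₂), m = −4…4:
  m=-4: Y*=+0.112453+0.427543i  Y=+0.000000+0.000000i  product -0.000000+0.000000i
  m=-3: Y*=+0.015550+0.023447i  Y=-0.000001-0.000001i  product +0.000000-0.000000i
  m=-2: Y*=-0.263854-0.203429i  Y=+0.000169+0.000122i  product -0.000020-0.000067i
  m=-1: Y*=-0.030176-0.010282i  Y=-0.018340-0.005956i  product +0.000492+0.000368i
  m=+0: Y*=+0.315752-0.000000i  Y=+0.845845+0.000000i  product +0.267077+0.000000i
  m=+1: Y*=+0.030176-0.010282i  Y=+0.018340-0.005956i  product +0.000492-0.000368i
  m=+2: Y*=-0.263854+0.203429i  Y=+0.000169-0.000122i  product -0.000020+0.000067i
  m=+3: Y*=-0.015550+0.023447i  Y=+0.000001-0.000001i  product +0.000000+0.000000i
  m=+4: Y*=+0.112453-0.427543i  Y=+0.000000-0.000000i  product -0.000000-0.000000i
Σ over m = +0.268022+0.000000i; ×(4π/9) → +0.374230+0.000000i. Real part: 0.374230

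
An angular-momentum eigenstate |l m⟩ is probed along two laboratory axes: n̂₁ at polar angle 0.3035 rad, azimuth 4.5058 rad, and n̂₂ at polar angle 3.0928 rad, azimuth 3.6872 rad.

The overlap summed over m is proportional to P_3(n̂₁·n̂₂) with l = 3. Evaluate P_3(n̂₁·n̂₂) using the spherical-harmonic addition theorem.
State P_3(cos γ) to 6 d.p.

Expand P_3 via completeness: Σ_{m} conj(Y_{3,m}) at Ω₁ times Y_{3,m} at Ω₂ —
  m=-3: 0.00647 + 0.00907j × 0.00000 + 0.00005j = -0.00000 + 0.00000j  (running Σ = -0.00000 + 0.00000j)
  m=-2: -0.07978 + 0.03498j × -0.00112 + 0.00215j = 0.00001 - 0.00021j  (running Σ = 0.00001 - 0.00021j)
  m=-1: -0.07040 - 0.33591j × -0.05374 + 0.03262j = 0.01474 + 0.01575j  (running Σ = 0.01475 + 0.01554j)
  m=0: 0.55320 + 0.00000j × -0.74103 + 0.00000j = -0.40994 + 0.00000j  (running Σ = -0.39518 + 0.01554j)
  m=1: 0.07040 - 0.33591j × 0.05374 + 0.03262j = 0.01474 - 0.01575j  (running Σ = -0.38044 - 0.00021j)
  m=2: -0.07978 - 0.03498j × -0.00112 - 0.00215j = 0.00001 + 0.00021j  (running Σ = -0.38043 + 0.00000j)
  m=3: -0.00647 + 0.00907j × -0.00000 + 0.00005j = -0.00000 - 0.00000j  (running Σ = -0.38043 - 0.00000j)
Total Σ_m = -0.38043 - 0.00000j. Multiply by 1.795196: -0.68295 - 0.00000j. P_3(cos γ) = -0.682945

-0.682945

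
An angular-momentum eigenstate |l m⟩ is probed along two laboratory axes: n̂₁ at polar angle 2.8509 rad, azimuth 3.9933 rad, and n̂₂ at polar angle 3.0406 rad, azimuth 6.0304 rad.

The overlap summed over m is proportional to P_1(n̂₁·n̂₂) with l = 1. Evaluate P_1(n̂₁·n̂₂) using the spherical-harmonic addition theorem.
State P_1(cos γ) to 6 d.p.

0.940172

Term-by-term m-sum for l=1 (normalisation 4π/3 = 4.188790):
  [-1]  conj(Y_{1,-1})(Ω₁) = -0.065227-0.074506i ; Y_{1,-1}(Ω₂) = +0.033726+0.008712i ; Δ = -0.001551-0.003081i
  [+0]  conj(Y_{1,0})(Ω₁) = -0.468103-0.000000i ; Y_{1,0}(Ω₂) = -0.486113+0.000000i ; Δ = +0.227551+0.000000i
  [+1]  conj(Y_{1,1})(Ω₁) = +0.065227-0.074506i ; Y_{1,1}(Ω₂) = -0.033726+0.008712i ; Δ = -0.001551+0.003081i
Total Σ_m = +0.224450+0.000000i. Multiply by 4.188790: +0.940172+0.000000i. P_1(cos γ) = 0.940172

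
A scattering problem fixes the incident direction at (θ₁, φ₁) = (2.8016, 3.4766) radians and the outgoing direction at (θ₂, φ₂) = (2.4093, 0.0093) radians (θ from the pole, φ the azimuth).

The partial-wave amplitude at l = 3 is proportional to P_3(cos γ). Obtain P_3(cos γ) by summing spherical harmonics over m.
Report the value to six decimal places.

Expand P_3 via completeness: Σ_{m} conj(Y_{3,m}) at Ω₁ times Y_{3,m} at Ω₂ —
  m=-3: (-0.008295, -0.013062) × (0.124639, -0.003478) = (-0.001079, -0.001599)  (running Σ = (-0.001079, -0.001599))
  m=-2: (-0.083984, -0.066539) × (-0.339654, 0.006318) = (0.028946, 0.022069)  (running Σ = (0.027867, 0.020470))
  m=-1: (-0.350535, -0.122032) × (0.381354, -0.003547) = (-0.134111, -0.045294)  (running Σ = (-0.106244, -0.024824))
  m=0: (-0.508004, -0.000000) × (0.065207, 0.000000) = (-0.033125, -0.000000)  (running Σ = (-0.139370, -0.024824))
  m=1: (0.350535, -0.122032) × (-0.381354, -0.003547) = (-0.134111, 0.045294)  (running Σ = (-0.273481, 0.020470))
  m=2: (-0.083984, 0.066539) × (-0.339654, -0.006318) = (0.028946, -0.022069)  (running Σ = (-0.244535, -0.001599))
  m=3: (0.008295, -0.013062) × (-0.124639, -0.003478) = (-0.001079, 0.001599)  (running Σ = (-0.245614, 0.000000))
Total Σ_m = (-0.245614, 0.000000). Multiply by 1.795196: (-0.440925, 0.000000). P_3(cos γ) = -0.440925

-0.440925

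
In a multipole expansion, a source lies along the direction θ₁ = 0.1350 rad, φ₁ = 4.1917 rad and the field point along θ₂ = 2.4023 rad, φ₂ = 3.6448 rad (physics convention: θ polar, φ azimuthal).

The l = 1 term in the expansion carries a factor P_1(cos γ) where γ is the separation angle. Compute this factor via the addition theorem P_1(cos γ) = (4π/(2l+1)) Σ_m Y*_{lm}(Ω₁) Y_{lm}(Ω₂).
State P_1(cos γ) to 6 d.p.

-0.654766

Summing Y*_{l m}(θ₁,φ₁)·Y_{l m}(θ₂,φ₂) over m ∈ [−1, 1]; prefactor 4π/(2·1+1) = 4.188790:
  m=-1: Y*=-0.023133-0.040338i  Y=-0.203926+0.112256i  product +0.009246+0.005629i
  m=+0: Y*=+0.484157-0.000000i  Y=-0.361051+0.000000i  product -0.174805+0.000000i
  m=+1: Y*=+0.023133-0.040338i  Y=+0.203926+0.112256i  product +0.009246-0.005629i
Total Σ_m = -0.156314+0.000000i. Multiply by 4.188790: -0.654766+0.000000i. P_1(cos γ) = -0.654766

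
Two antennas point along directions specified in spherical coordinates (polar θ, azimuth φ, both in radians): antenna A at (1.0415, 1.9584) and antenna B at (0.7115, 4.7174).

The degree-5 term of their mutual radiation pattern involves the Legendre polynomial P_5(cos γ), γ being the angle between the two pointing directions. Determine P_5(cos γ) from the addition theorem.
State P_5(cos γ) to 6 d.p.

-0.239528

Summing Y*_{l m}(θ₁,φ₁)·Y_{l m}(θ₂,φ₂) over m ∈ [−5, 5]; prefactor 4π/(2·5+1) = 1.142397:
  [-5]  conj(Y_{5,-5})(Ω₁) = -0.20756 - 0.07984j ; Y_{5,-5}(Ω₂) = 0.00138 + 0.05508j ; Δ = 0.00411 - 0.01154j
  [-4]  conj(Y_{5,-4})(Ω₁) = 0.00838 + 0.41129j ; Y_{5,-4}(Ω₂) = 0.20204 - 0.00405j ; Δ = 0.00336 + 0.08306j
  [-3]  conj(Y_{5,-3})(Ω₁) = 0.26437 - 0.11427j ; Y_{5,-3}(Ω₂) = -0.00603 - 0.40087j ; Δ = -0.04740 - 0.10529j
  [-2]  conj(Y_{5,-2})(Ω₁) = 0.10709 + 0.10493j ; Y_{5,-2}(Ω₂) = -0.39451 + 0.00395j ; Δ = -0.04266 - 0.04097j
  [-1]  conj(Y_{5,-1})(Ω₁) = 0.12584 - 0.30824j ; Y_{5,-1}(Ω₂) = -0.00013 - 0.02525j ; Δ = -0.00780 - 0.00314j
  [+0]  conj(Y_{5,0})(Ω₁) = 0.07372 + 0.00000j ; Y_{5,0}(Ω₂) = -0.39185 + 0.00000j ; Δ = -0.02889 + 0.00000j
  [+1]  conj(Y_{5,1})(Ω₁) = -0.12584 - 0.30824j ; Y_{5,1}(Ω₂) = 0.00013 - 0.02525j ; Δ = -0.00780 + 0.00314j
  [+2]  conj(Y_{5,2})(Ω₁) = 0.10709 - 0.10493j ; Y_{5,2}(Ω₂) = -0.39451 - 0.00395j ; Δ = -0.04266 + 0.04097j
  [+3]  conj(Y_{5,3})(Ω₁) = -0.26437 - 0.11427j ; Y_{5,3}(Ω₂) = 0.00603 - 0.40087j ; Δ = -0.04740 + 0.10529j
  [+4]  conj(Y_{5,4})(Ω₁) = 0.00838 - 0.41129j ; Y_{5,4}(Ω₂) = 0.20204 + 0.00405j ; Δ = 0.00336 - 0.08306j
  [+5]  conj(Y_{5,5})(Ω₁) = 0.20756 - 0.07984j ; Y_{5,5}(Ω₂) = -0.00138 + 0.05508j ; Δ = 0.00411 + 0.01154j
Total Σ_m = -0.20967 + 0.00000j. Multiply by 1.142397: -0.23953 + 0.00000j. P_5(cos γ) = -0.239528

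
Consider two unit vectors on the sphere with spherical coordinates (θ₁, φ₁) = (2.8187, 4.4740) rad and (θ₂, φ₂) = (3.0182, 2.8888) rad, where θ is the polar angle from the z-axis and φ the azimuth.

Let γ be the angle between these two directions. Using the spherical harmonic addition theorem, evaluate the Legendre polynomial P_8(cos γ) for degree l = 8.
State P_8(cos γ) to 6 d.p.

Term-by-term m-sum for l=8 (normalisation 4π/17 = 0.739198):
  term(m=-8) = 0.00000 + 0.00000j   from Y*(Ω₁)=-0.00002 - 0.00005j, Y(Ω₂)=-0.00000 + 0.00000j
  term(m=-7) = 0.00000 - 0.00000j   from Y*(Ω₁)=-0.00063 + 0.00006j, Y(Ω₂)=-0.00000 + 0.00000j
  term(m=-6) = -0.00000 - 0.00000j   from Y*(Ω₁)=-0.00067 + 0.00475j, Y(Ω₂)=0.00000 + 0.00002j
  term(m=-5) = -0.00000 + 0.00001j   from Y*(Ω₁)=0.02418 + 0.00962j, Y(Ω₂)=0.00008 + 0.00026j
  term(m=-4) = 0.00031 + 0.00002j   from Y*(Ω₁)=0.05992 - 0.08443j, Y(Ω₂)=0.00158 + 0.00253j
  term(m=-3) = 0.00031 - 0.00726j   from Y*(Ω₁)=-0.19366 - 0.22297j, Y(Ω₂)=0.01786 + 0.01692j
  term(m=-2) = -0.07943 - 0.00229j   from Y*(Ω₁)=-0.49147 + 0.25385j, Y(Ω₂)=0.12568 + 0.06957j
  term(m=-1) = -0.00384 + 0.26681j   from Y*(Ω₁)=0.11892 + 0.48936j, Y(Ω₂)=0.51302 + 0.13252j
  term(m=+0) = -0.16500 + 0.00000j   from Y*(Ω₁)=-0.19067 + 0.00000j, Y(Ω₂)=0.86534 + 0.00000j
  term(m=+1) = -0.00384 - 0.26681j   from Y*(Ω₁)=-0.11892 + 0.48936j, Y(Ω₂)=-0.51302 + 0.13252j
  term(m=+2) = -0.07943 + 0.00229j   from Y*(Ω₁)=-0.49147 - 0.25385j, Y(Ω₂)=0.12568 - 0.06957j
  term(m=+3) = 0.00031 + 0.00726j   from Y*(Ω₁)=0.19366 - 0.22297j, Y(Ω₂)=-0.01786 + 0.01692j
  term(m=+4) = 0.00031 - 0.00002j   from Y*(Ω₁)=0.05992 + 0.08443j, Y(Ω₂)=0.00158 - 0.00253j
  term(m=+5) = -0.00000 - 0.00001j   from Y*(Ω₁)=-0.02418 + 0.00962j, Y(Ω₂)=-0.00008 + 0.00026j
  term(m=+6) = -0.00000 + 0.00000j   from Y*(Ω₁)=-0.00067 - 0.00475j, Y(Ω₂)=0.00000 - 0.00002j
  term(m=+7) = 0.00000 + 0.00000j   from Y*(Ω₁)=0.00063 + 0.00006j, Y(Ω₂)=0.00000 + 0.00000j
  term(m=+8) = 0.00000 - 0.00000j   from Y*(Ω₁)=-0.00002 + 0.00005j, Y(Ω₂)=-0.00000 - 0.00000j
Σ over m = -0.33029 - 0.00000j; ×(4π/17) → -0.24415 - 0.00000j. Real part: -0.244153

-0.244153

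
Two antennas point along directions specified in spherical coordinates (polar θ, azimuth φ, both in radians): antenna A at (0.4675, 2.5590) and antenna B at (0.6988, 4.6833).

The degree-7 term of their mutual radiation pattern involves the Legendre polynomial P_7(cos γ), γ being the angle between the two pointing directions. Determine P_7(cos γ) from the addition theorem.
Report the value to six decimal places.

Expand P_7 via completeness: Σ_{m} conj(Y_{7,m}) at Ω₁ times Y_{7,m} at Ω₂ —
  m=-7: Y*=+0.001119-0.001521i  Y=+0.004610-0.022327i  product -0.000029-0.000032i
  m=-6: Y*=-0.013123+0.004849i  Y=-0.099979-0.017629i  product +0.001398-0.000253i
  m=-5: Y*=+0.062176+0.014468i  Y=-0.038787+0.264793i  product -0.006243+0.015903i
  m=-4: Y*=-0.136943-0.144205i  Y=+0.441555+0.051611i  product -0.053025-0.070742i
  m=-3: Y*=+0.073480+0.410839i  Y=+0.034517-0.394528i  product +0.164624-0.014809i
  m=-2: Y*=+0.203192-0.473175i  Y=+0.017064+0.000994i  product +0.003938-0.007872i
  m=-1: Y*=-0.128307+0.084539i  Y=+0.011406-0.391992i  product +0.031675+0.051259i
  m=+0: Y*=-0.424332-0.000000i  Y=-0.107952+0.000000i  product +0.045807+0.000000i
  m=+1: Y*=+0.128307+0.084539i  Y=-0.011406-0.391992i  product +0.031675-0.051259i
  m=+2: Y*=+0.203192+0.473175i  Y=+0.017064-0.000994i  product +0.003938+0.007872i
  m=+3: Y*=-0.073480+0.410839i  Y=-0.034517-0.394528i  product +0.164624+0.014809i
  m=+4: Y*=-0.136943+0.144205i  Y=+0.441555-0.051611i  product -0.053025+0.070742i
  m=+5: Y*=-0.062176+0.014468i  Y=+0.038787+0.264793i  product -0.006243-0.015903i
  m=+6: Y*=-0.013123-0.004849i  Y=-0.099979+0.017629i  product +0.001398+0.000253i
  m=+7: Y*=-0.001119-0.001521i  Y=-0.004610-0.022327i  product -0.000029+0.000032i
Total Σ_m = +0.330482+0.000000i. Multiply by 0.837758: +0.276864+0.000000i. P_7(cos γ) = 0.276864

0.276864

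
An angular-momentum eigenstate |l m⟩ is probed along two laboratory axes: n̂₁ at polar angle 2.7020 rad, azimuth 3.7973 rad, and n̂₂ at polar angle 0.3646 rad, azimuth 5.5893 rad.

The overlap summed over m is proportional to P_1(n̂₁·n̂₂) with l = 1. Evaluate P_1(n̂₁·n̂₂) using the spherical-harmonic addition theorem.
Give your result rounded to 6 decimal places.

Addition theorem: P_1(cos γ) = (4π/3) Σ_m Y*_{lm}(Ω₁) Y_{lm}(Ω₂), m = −1…1:
  [-1]  conj(Y_{1,-1})(Ω₁) = -0.11654 - 0.08965j ; Y_{1,-1}(Ω₂) = 0.09471 + 0.07879j ; Δ = -0.00397 - 0.01767j
  [+0]  conj(Y_{1,0})(Ω₁) = -0.44215 + 0.00000j ; Y_{1,0}(Ω₂) = 0.45648 + 0.00000j ; Δ = -0.20183 + 0.00000j
  [+1]  conj(Y_{1,1})(Ω₁) = 0.11654 - 0.08965j ; Y_{1,1}(Ω₂) = -0.09471 + 0.07879j ; Δ = -0.00397 + 0.01767j
Total Σ_m = -0.20978 + 0.00000j. Multiply by 4.188790: -0.87874 + 0.00000j. P_1(cos γ) = -0.878735

-0.878735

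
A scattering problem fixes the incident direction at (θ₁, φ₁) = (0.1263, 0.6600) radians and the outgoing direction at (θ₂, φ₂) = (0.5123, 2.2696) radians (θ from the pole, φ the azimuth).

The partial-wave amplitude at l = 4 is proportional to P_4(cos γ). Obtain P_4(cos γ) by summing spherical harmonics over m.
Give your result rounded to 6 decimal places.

0.005421

Term-by-term m-sum for l=4 (normalisation 4π/9 = 1.396263):
  m=-4: -0.00010 + 0.00005j × -0.02403 - 0.00867j = 0.00000 - 0.00000j  (running Σ = 0.00000 - 0.00000j)
  m=-3: -0.00099 + 0.00228j × 0.11115 - 0.06447j = 0.00004 + 0.00032j  (running Σ = 0.00004 + 0.00032j)
  m=-2: 0.00776 + 0.03028j × -0.05981 + 0.34189j = -0.01082 + 0.00084j  (running Σ = -0.01078 + 0.00116j)
  m=-1: 0.18162 + 0.14096j × -0.30141 - 0.35872j = -0.00418 - 0.10764j  (running Σ = -0.01496 - 0.10648j)
  m=0: 0.78008 + 0.00000j × 0.04332 + 0.00000j = 0.03379 + 0.00000j  (running Σ = 0.01884 - 0.10648j)
  m=1: -0.18162 + 0.14096j × 0.30141 - 0.35872j = -0.00418 + 0.10764j  (running Σ = 0.01466 + 0.00116j)
  m=2: 0.00776 - 0.03028j × -0.05981 - 0.34189j = -0.01082 - 0.00084j  (running Σ = 0.00384 + 0.00032j)
  m=3: 0.00099 + 0.00228j × -0.11115 - 0.06447j = 0.00004 - 0.00032j  (running Σ = 0.00388 - 0.00000j)
  m=4: -0.00010 - 0.00005j × -0.02403 + 0.00867j = 0.00000 + 0.00000j  (running Σ = 0.00388 + 0.00000j)
Accumulated sum 0.00388 + 0.00000j; after 4π/(2l+1) scaling, 0.00542 + 0.00000j ⇒ P_4 = 0.005421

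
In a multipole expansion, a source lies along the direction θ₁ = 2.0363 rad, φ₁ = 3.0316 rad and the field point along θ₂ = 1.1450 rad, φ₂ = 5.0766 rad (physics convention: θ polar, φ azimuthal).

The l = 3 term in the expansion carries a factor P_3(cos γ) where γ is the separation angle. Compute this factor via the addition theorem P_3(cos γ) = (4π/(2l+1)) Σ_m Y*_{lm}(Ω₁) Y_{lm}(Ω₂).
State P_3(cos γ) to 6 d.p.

0.403467

Summing Y*_{l m}(θ₁,φ₁)·Y_{l m}(θ₂,φ₂) over m ∈ [−3, 3]; prefactor 4π/(2·3+1) = 1.795196:
  term(m=-3) = +0.092793+0.013852i   from Y*(Ω₁)=-0.281648+0.096464i, Y(Ω₂)=-0.279798-0.145013i
  term(m=-2) = +0.074766-0.104201i   from Y*(Ω₁)=-0.357483+0.079935i, Y(Ω₂)=-0.261261+0.233065i
  term(m=-1) = +0.000042+0.000083i   from Y*(Ω₁)=-0.002134+0.000236i, Y(Ω₂)=-0.015408-0.040418i
  term(m=+0) = -0.110456+0.000000i   from Y*(Ω₁)=+0.333772-0.000000i, Y(Ω₂)=-0.330931+0.000000i
  term(m=+1) = +0.000042-0.000083i   from Y*(Ω₁)=+0.002134+0.000236i, Y(Ω₂)=+0.015408-0.040418i
  term(m=+2) = +0.074766+0.104201i   from Y*(Ω₁)=-0.357483-0.079935i, Y(Ω₂)=-0.261261-0.233065i
  term(m=+3) = +0.092793-0.013852i   from Y*(Ω₁)=+0.281648+0.096464i, Y(Ω₂)=+0.279798-0.145013i
Total Σ_m = +0.224748+0.000000i. Multiply by 1.795196: +0.403467+0.000000i. P_3(cos γ) = 0.403467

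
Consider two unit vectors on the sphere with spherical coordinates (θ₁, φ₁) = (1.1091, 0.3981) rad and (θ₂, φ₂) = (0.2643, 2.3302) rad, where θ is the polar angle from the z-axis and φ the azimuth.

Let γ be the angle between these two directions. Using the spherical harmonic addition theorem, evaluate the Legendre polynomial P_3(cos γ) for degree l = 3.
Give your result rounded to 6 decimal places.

-0.416238

Summing Y*_{l m}(θ₁,φ₁)·Y_{l m}(θ₂,φ₂) over m ∈ [−3, 3]; prefactor 4π/(2·3+1) = 1.795196:
  m=-3: Y*=0.11008 + 0.27844j  Y=0.00565 - 0.00483j  product 0.00197 + 0.00104j
  m=-2: Y*=0.25523 + 0.26081j  Y=-0.00350 + 0.06723j  product -0.01843 + 0.01625j
  m=-1: Y*=-0.00208 - 0.00087j  Y=-0.21267 - 0.22402j  product 0.00025 + 0.00065j
  m=+0: Y*=-0.33377 + 0.00000j  Y=0.59752 + 0.00000j  product -0.19944 + 0.00000j
  m=+1: Y*=0.00208 - 0.00087j  Y=0.21267 - 0.22402j  product 0.00025 - 0.00065j
  m=+2: Y*=0.25523 - 0.26081j  Y=-0.00350 - 0.06723j  product -0.01843 - 0.01625j
  m=+3: Y*=-0.11008 + 0.27844j  Y=-0.00565 - 0.00483j  product 0.00197 - 0.00104j
Σ over m = -0.23186 - 0.00000j; ×(4π/7) → -0.41624 - 0.00000j. Real part: -0.416238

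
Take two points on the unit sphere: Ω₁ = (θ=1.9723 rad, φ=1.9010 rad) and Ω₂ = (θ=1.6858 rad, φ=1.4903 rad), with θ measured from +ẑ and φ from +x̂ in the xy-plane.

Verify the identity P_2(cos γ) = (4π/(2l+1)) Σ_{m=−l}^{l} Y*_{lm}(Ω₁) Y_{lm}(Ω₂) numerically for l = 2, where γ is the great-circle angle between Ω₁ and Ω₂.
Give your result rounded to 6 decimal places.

0.670061

Expand P_2 via completeness: Σ_{m} conj(Y_{2,m}) at Ω₁ times Y_{2,m} at Ω₂ —
  m=-2: Y*=(-0.258467, -0.200766)  Y=(-0.376259, -0.061104)  product (0.084983, 0.091333)
  m=-1: Y*=(0.090106, -0.262891)  Y=(-0.007081, 0.087779)  product (0.022438, 0.009771)
  m=+0: Y*=(-0.170885, -0.000000)  Y=(-0.302933, 0.000000)  product (0.051767, 0.000000)
  m=+1: Y*=(-0.090106, -0.262891)  Y=(0.007081, 0.087779)  product (0.022438, -0.009771)
  m=+2: Y*=(-0.258467, 0.200766)  Y=(-0.376259, 0.061104)  product (0.084983, -0.091333)
Accumulated sum (0.266609, 0.000000); after 4π/(2l+1) scaling, (0.670061, 0.000000) ⇒ P_2 = 0.670061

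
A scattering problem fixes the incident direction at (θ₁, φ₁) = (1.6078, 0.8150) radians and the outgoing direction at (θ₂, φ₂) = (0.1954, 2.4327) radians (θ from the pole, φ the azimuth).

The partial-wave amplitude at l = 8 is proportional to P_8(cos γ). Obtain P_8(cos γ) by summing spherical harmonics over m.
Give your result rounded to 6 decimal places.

Term-by-term m-sum for l=8 (normalisation 4π/17 = 0.739198):
  [-8]  conj(Y_{8,-8})(Ω₁) = 0.49831 + 0.12026j ; Y_{8,-8}(Ω₂) = 0.00000 - 0.00000j ; Δ = 0.00000 - 0.00000j
  [-7]  conj(Y_{8,-7})(Ω₁) = -0.06357 + 0.04148j ; Y_{8,-7}(Ω₂) = -0.00001 + 0.00002j ; Δ = -0.00000 - 0.00000j
  [-6]  conj(Y_{8,-6})(Ω₁) = -0.06487 + 0.36140j ; Y_{8,-6}(Ω₂) = -0.00012 - 0.00024j ; Δ = 0.00010 - 0.00003j
  [-5]  conj(Y_{8,-5})(Ω₁) = -0.05316 - 0.07179j ; Y_{8,-5}(Ω₂) = 0.00232 + 0.00099j ; Δ = -0.00005 - 0.00022j
  [-4]  conj(Y_{8,-4})(Ω₁) = -0.32312 - 0.03844j ; Y_{8,-4}(Ω₂) = -0.01658 + 0.00524j ; Δ = 0.00556 - 0.00106j
  [-3]  conj(Y_{8,-3})(Ω₁) = 0.07333 - 0.06134j ; Y_{8,-3}(Ω₂) = 0.04665 - 0.07509j ; Δ = -0.00119 - 0.00837j
  [-2]  conj(Y_{8,-2})(Ω₁) = 0.01820 - 0.30711j ; Y_{8,-2}(Ω₂) = 0.04775 + 0.30961j ; Δ = 0.09595 - 0.00903j
  [-1]  conj(Y_{8,-1})(Ω₁) = 0.06740 + 0.07151j ; Y_{8,-1}(Ω₂) = -0.50925 - 0.43674j ; Δ = -0.00309 - 0.06586j
  [+0]  conj(Y_{8,0})(Ω₁) = 0.30248 + 0.00000j ; Y_{8,0}(Ω₂) = 0.49003 + 0.00000j ; Δ = 0.14823 + 0.00000j
  [+1]  conj(Y_{8,1})(Ω₁) = -0.06740 + 0.07151j ; Y_{8,1}(Ω₂) = 0.50925 - 0.43674j ; Δ = -0.00309 + 0.06586j
  [+2]  conj(Y_{8,2})(Ω₁) = 0.01820 + 0.30711j ; Y_{8,2}(Ω₂) = 0.04775 - 0.30961j ; Δ = 0.09595 + 0.00903j
  [+3]  conj(Y_{8,3})(Ω₁) = -0.07333 - 0.06134j ; Y_{8,3}(Ω₂) = -0.04665 - 0.07509j ; Δ = -0.00119 + 0.00837j
  [+4]  conj(Y_{8,4})(Ω₁) = -0.32312 + 0.03844j ; Y_{8,4}(Ω₂) = -0.01658 - 0.00524j ; Δ = 0.00556 + 0.00106j
  [+5]  conj(Y_{8,5})(Ω₁) = 0.05316 - 0.07179j ; Y_{8,5}(Ω₂) = -0.00232 + 0.00099j ; Δ = -0.00005 + 0.00022j
  [+6]  conj(Y_{8,6})(Ω₁) = -0.06487 - 0.36140j ; Y_{8,6}(Ω₂) = -0.00012 + 0.00024j ; Δ = 0.00010 + 0.00003j
  [+7]  conj(Y_{8,7})(Ω₁) = 0.06357 + 0.04148j ; Y_{8,7}(Ω₂) = 0.00001 + 0.00002j ; Δ = -0.00000 + 0.00000j
  [+8]  conj(Y_{8,8})(Ω₁) = 0.49831 - 0.12026j ; Y_{8,8}(Ω₂) = 0.00000 + 0.00000j ; Δ = 0.00000 + 0.00000j
Accumulated sum 0.34279 - 0.00000j; after 4π/(2l+1) scaling, 0.25339 - 0.00000j ⇒ P_8 = 0.253387

0.253387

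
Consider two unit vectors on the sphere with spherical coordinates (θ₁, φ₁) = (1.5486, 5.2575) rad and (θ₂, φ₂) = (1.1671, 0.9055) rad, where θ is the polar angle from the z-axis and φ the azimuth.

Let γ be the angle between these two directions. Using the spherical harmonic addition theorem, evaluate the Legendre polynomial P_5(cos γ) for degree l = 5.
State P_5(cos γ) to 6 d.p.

Expand P_5 via completeness: Σ_{m} conj(Y_{5,m}) at Ω₁ times Y_{5,m} at Ω₂ —
  m=-5: Y*=(0.187343, 0.424018)  Y=(-0.056119, 0.300059)  product (-0.137744, 0.032419)
  m=-4: Y*=(-0.018633, 0.026680)  Y=(-0.365670, 0.190561)  product (0.001729, -0.013307)
  m=-3: Y*=(0.343439, 0.022195)  Y=(-0.095287, -0.043136)  product (-0.031768, -0.016930)
  m=-2: Y*=(0.017355, 0.033288)  Y=(0.071936, 0.293699)  product (-0.008528, 0.007492)
  m=-1: Y*=(0.164885, -0.271909)  Y=(-0.120049, 0.153001)  product (0.021808, 0.057870)
  m=+0: Y*=(0.038845, -0.000000)  Y=(0.261794, 0.000000)  product (0.010169, 0.000000)
  m=+1: Y*=(-0.164885, -0.271909)  Y=(0.120049, 0.153001)  product (0.021808, -0.057870)
  m=+2: Y*=(0.017355, -0.033288)  Y=(0.071936, -0.293699)  product (-0.008528, -0.007492)
  m=+3: Y*=(-0.343439, 0.022195)  Y=(0.095287, -0.043136)  product (-0.031768, 0.016930)
  m=+4: Y*=(-0.018633, -0.026680)  Y=(-0.365670, -0.190561)  product (0.001729, 0.013307)
  m=+5: Y*=(-0.187343, 0.424018)  Y=(0.056119, 0.300059)  product (-0.137744, -0.032419)
Accumulated sum (-0.298836, 0.000000); after 4π/(2l+1) scaling, (-0.341389, 0.000000) ⇒ P_5 = -0.341389

-0.341389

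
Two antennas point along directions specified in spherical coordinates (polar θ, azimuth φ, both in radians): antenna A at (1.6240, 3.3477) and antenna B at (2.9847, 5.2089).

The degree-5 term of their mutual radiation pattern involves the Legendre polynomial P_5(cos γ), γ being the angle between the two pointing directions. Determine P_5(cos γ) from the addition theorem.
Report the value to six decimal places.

Term-by-term m-sum for l=5 (normalisation 4π/11 = 1.142397):
  m=-5: (-0.237046, -0.395220) × (0.000026, -0.000034) = (-0.000020, -0.000002)  (running Σ = (-0.000020, -0.000002))
  m=-4: (-0.052695, -0.056978) × (0.000349, 0.000791) = (0.000027, -0.000062)  (running Σ = (0.000007, -0.000064))
  m=-3: (0.273554, 0.194600) × (-0.010233, -0.000833) = (-0.002637, -0.002219)  (running Σ = (-0.002630, -0.002283))
  m=-2: (0.081644, 0.035700) × (0.043006, -0.065961) = (0.005866, -0.003850)  (running Σ = (0.003236, -0.006133))
  m=-1: (-0.300717, -0.062873) × (0.174714, 0.322481) = (-0.032264, -0.107960)  (running Σ = (-0.029029, -0.114094))
  m=0: (-0.092061, -0.000000) × (-0.770520, 0.000000) = (0.070935, 0.000000)  (running Σ = (0.041906, -0.114094))
  m=1: (0.300717, -0.062873) × (-0.174714, 0.322481) = (-0.032264, 0.107960)  (running Σ = (0.009642, -0.006133))
  m=2: (0.081644, -0.035700) × (0.043006, 0.065961) = (0.005866, 0.003850)  (running Σ = (0.015508, -0.002283))
  m=3: (-0.273554, 0.194600) × (0.010233, -0.000833) = (-0.002637, 0.002219)  (running Σ = (0.012871, -0.000064))
  m=4: (-0.052695, 0.056978) × (0.000349, -0.000791) = (0.000027, 0.000062)  (running Σ = (0.012897, -0.000002))
  m=5: (0.237046, -0.395220) × (-0.000026, -0.000034) = (-0.000020, 0.000002)  (running Σ = (0.012878, -0.000000))
Total Σ_m = (0.012878, -0.000000). Multiply by 1.142397: (0.014711, -0.000000). P_5(cos γ) = 0.014711

0.014711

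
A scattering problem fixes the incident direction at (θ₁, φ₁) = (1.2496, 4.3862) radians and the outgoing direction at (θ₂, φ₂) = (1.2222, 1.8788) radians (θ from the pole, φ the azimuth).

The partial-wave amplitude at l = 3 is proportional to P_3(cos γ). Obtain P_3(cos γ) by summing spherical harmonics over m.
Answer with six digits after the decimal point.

Summing Y*_{l m}(θ₁,φ₁)·Y_{l m}(θ₂,φ₂) over m ∈ [−3, 3]; prefactor 4π/(2·3+1) = 1.795196:
  m=-3: 0.29573 + 0.19896j × 0.27642 + 0.20874j = 0.04021 + 0.11673j  (running Σ = 0.04021 + 0.11673j)
  m=-2: -0.23083 + 0.17635j × -0.25168 + 0.17816j = 0.02668 - 0.08551j  (running Σ = 0.06689 + 0.03122j)
  m=-1: 0.04929 + 0.14572j × 0.03836 + 0.12059j = -0.01568 + 0.01153j  (running Σ = 0.05121 + 0.04275j)
  m=0: -0.29473 + 0.00000j × -0.30804 + 0.00000j = 0.09079 + 0.00000j  (running Σ = 0.14200 + 0.04275j)
  m=1: -0.04929 + 0.14572j × -0.03836 + 0.12059j = -0.01568 - 0.01153j  (running Σ = 0.12632 + 0.03122j)
  m=2: -0.23083 - 0.17635j × -0.25168 - 0.17816j = 0.02668 + 0.08551j  (running Σ = 0.15299 + 0.11673j)
  m=3: -0.29573 + 0.19896j × -0.27642 + 0.20874j = 0.04021 - 0.11673j  (running Σ = 0.19321 + 0.00000j)
Total Σ_m = 0.19321 + 0.00000j. Multiply by 1.795196: 0.34685 + 0.00000j. P_3(cos γ) = 0.346846

0.346846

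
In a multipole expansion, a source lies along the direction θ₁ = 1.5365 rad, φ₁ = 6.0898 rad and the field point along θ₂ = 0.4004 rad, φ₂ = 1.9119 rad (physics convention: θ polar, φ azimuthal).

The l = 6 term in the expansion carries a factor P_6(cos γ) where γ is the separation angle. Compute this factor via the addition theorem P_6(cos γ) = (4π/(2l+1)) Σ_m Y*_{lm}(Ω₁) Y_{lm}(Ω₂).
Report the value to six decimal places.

Addition theorem: P_6(cos γ) = (4π/13) Σ_m Y*_{lm}(Ω₁) Y_{lm}(Ω₂), m = −6…6:
  m=-6: +0.192097-0.441393i × +0.000776+0.001506i = +0.000814-0.000053i  (running Σ = +0.000814-0.000053i)
  m=-5: +0.032488-0.047095i × -0.013741+0.001862i = -0.000359+0.000708i  (running Σ = +0.000455+0.000654i)
  m=-4: -0.251362+0.245471i × +0.014056-0.067139i = +0.012947+0.020327i  (running Σ = +0.013403+0.020981i)
  m=-3: -0.055704+0.036508i × +0.191968+0.117033i = -0.014966+0.000489i  (running Σ = -0.001563+0.021470i)
  m=-2: +0.294920-0.120116i × -0.363690+0.295432i = -0.071773+0.130814i  (running Σ = -0.073336+0.152284i)
  m=-1: +0.068787-0.013471i × -0.162864-0.458799i = -0.017383-0.029365i  (running Σ = -0.090720+0.122918i)
  m=0: -0.310026-0.000000i × -0.102304+0.000000i = +0.031717+0.000000i  (running Σ = -0.059003+0.122918i)
  m=1: -0.068787-0.013471i × +0.162864-0.458799i = -0.017383+0.029365i  (running Σ = -0.076386+0.152284i)
  m=2: +0.294920+0.120116i × -0.363690-0.295432i = -0.071773-0.130814i  (running Σ = -0.148159+0.021470i)
  m=3: +0.055704+0.036508i × -0.191968+0.117033i = -0.014966-0.000489i  (running Σ = -0.163125+0.020981i)
  m=4: -0.251362-0.245471i × +0.014056+0.067139i = +0.012947-0.020327i  (running Σ = -0.150178+0.000654i)
  m=5: -0.032488-0.047095i × +0.013741+0.001862i = -0.000359-0.000708i  (running Σ = -0.150536-0.000053i)
  m=6: +0.192097+0.441393i × +0.000776-0.001506i = +0.000814+0.000053i  (running Σ = -0.149723-0.000000i)
Accumulated sum -0.149723-0.000000i; after 4π/(2l+1) scaling, -0.144728-0.000000i ⇒ P_6 = -0.144728

-0.144728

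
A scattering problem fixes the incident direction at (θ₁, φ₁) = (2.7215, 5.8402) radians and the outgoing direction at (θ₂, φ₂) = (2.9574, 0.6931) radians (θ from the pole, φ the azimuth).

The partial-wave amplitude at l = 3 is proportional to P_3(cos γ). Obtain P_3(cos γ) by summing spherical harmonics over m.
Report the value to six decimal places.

Summing Y*_{l m}(θ₁,φ₁)·Y_{l m}(θ₂,φ₂) over m ∈ [−3, 3]; prefactor 4π/(2·3+1) = 1.795196:
  m=-3: +0.006779-0.027481i × -0.001248-0.002239i = -0.000070+0.000019i  (running Σ = -0.000070+0.000019i)
  m=-2: -0.098179+0.120218i × -0.006186+0.033130i = -0.003375-0.003996i  (running Σ = -0.003445-0.003977i)
  m=-1: +0.377298-0.179002i × +0.174499-0.144932i = +0.039895-0.085918i  (running Σ = +0.036450-0.089896i)
  m=0: -0.398078-0.000000i × -0.672195+0.000000i = +0.267586+0.000000i  (running Σ = +0.304036-0.089896i)
  m=1: -0.377298-0.179002i × -0.174499-0.144932i = +0.039895+0.085918i  (running Σ = +0.343931-0.003977i)
  m=2: -0.098179-0.120218i × -0.006186-0.033130i = -0.003375+0.003996i  (running Σ = +0.340555+0.000019i)
  m=3: -0.006779-0.027481i × +0.001248-0.002239i = -0.000070-0.000019i  (running Σ = +0.340485-0.000000i)
Accumulated sum +0.340485-0.000000i; after 4π/(2l+1) scaling, +0.611238-0.000000i ⇒ P_3 = 0.611238

0.611238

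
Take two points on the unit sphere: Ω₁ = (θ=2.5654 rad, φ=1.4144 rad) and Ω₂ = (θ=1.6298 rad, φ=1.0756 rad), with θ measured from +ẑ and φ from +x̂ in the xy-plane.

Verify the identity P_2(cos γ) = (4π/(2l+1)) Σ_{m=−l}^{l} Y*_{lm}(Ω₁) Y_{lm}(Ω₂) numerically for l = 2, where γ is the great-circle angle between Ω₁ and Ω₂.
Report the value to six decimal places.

-0.025529

Summing Y*_{l m}(θ₁,φ₁)·Y_{l m}(θ₂,φ₂) over m ∈ [−2, 2]; prefactor 4π/(2·2+1) = 2.513274:
  m=-2: Y*=(-0.109100, 0.035284)  Y=(-0.211081, -0.321895)  product (0.034387, 0.027671)
  m=-1: Y*=(-0.054976, -0.348645)  Y=(-0.021611, 0.040015)  product (0.015139, 0.005335)
  m=+0: Y*=(0.349915, -0.000000)  Y=(-0.312101, 0.000000)  product (-0.109209, 0.000000)
  m=+1: Y*=(0.054976, -0.348645)  Y=(0.021611, 0.040015)  product (0.015139, -0.005335)
  m=+2: Y*=(-0.109100, -0.035284)  Y=(-0.211081, 0.321895)  product (0.034387, -0.027671)
Σ over m = (-0.010158, 0.000000); ×(4π/5) → (-0.025529, 0.000000). Real part: -0.025529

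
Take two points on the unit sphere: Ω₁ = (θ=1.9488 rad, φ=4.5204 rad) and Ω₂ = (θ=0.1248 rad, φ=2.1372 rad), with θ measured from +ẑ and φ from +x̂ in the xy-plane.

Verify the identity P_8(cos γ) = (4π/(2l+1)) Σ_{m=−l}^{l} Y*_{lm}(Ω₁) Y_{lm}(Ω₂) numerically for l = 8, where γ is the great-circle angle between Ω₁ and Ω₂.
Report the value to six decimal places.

-0.194183

Addition theorem: P_8(cos γ) = (4π/17) Σ_m Y*_{lm}(Ω₁) Y_{lm}(Ω₂), m = −8…8:
  [-8]  conj(Y_{8,-8})(Ω₁) = +0.010008-0.286773i ; Y_{8,-8}(Ω₂) = -0.000000+0.000000i ; Δ = +0.000000+0.000000i
  [-7]  conj(Y_{8,-7})(Ω₁) = -0.444107-0.102521i ; Y_{8,-7}(Ω₂) = -0.000001-0.000001i ; Δ = +0.000000+0.000000i
  [-6]  conj(Y_{8,-6})(Ω₁) = -0.102928+0.231191i ; Y_{8,-6}(Ω₂) = +0.000019-0.000005i ; Δ = -0.000001+0.000005i
  [-5]  conj(Y_{8,-5})(Ω₁) = -0.163122-0.114216i ; Y_{8,-5}(Ω₂) = -0.000086+0.000270i ; Δ = +0.000045-0.000034i
  [-4]  conj(Y_{8,-4})(Ω₁) = -0.242483+0.234168i ; Y_{8,-4}(Ω₂) = -0.001997-0.002396i ; Δ = +0.001045+0.000113i
  [-3]  conj(Y_{8,-3})(Ω₁) = -0.025670-0.039528i ; Y_{8,-3}(Ω₂) = +0.025204-0.003254i ; Δ = -0.000776-0.000913i
  [-2]  conj(Y_{8,-2})(Ω₁) = -0.310819+0.125581i ; Y_{8,-2}(Ω₂) = -0.062192+0.132796i ; Δ = +0.002654-0.049086i
  [-1]  conj(Y_{8,-1})(Ω₁) = +0.003411+0.017549i ; Y_{8,-1}(Ω₂) = -0.286626-0.450736i ; Δ = +0.006932-0.006568i
  [+0]  conj(Y_{8,0})(Ω₁) = -0.328868-0.000000i ; Y_{8,0}(Ω₂) = +0.858991+0.000000i ; Δ = -0.282495-0.000000i
  [+1]  conj(Y_{8,1})(Ω₁) = -0.003411+0.017549i ; Y_{8,1}(Ω₂) = +0.286626-0.450736i ; Δ = +0.006932+0.006568i
  [+2]  conj(Y_{8,2})(Ω₁) = -0.310819-0.125581i ; Y_{8,2}(Ω₂) = -0.062192-0.132796i ; Δ = +0.002654+0.049086i
  [+3]  conj(Y_{8,3})(Ω₁) = +0.025670-0.039528i ; Y_{8,3}(Ω₂) = -0.025204-0.003254i ; Δ = -0.000776+0.000913i
  [+4]  conj(Y_{8,4})(Ω₁) = -0.242483-0.234168i ; Y_{8,4}(Ω₂) = -0.001997+0.002396i ; Δ = +0.001045-0.000113i
  [+5]  conj(Y_{8,5})(Ω₁) = +0.163122-0.114216i ; Y_{8,5}(Ω₂) = +0.000086+0.000270i ; Δ = +0.000045+0.000034i
  [+6]  conj(Y_{8,6})(Ω₁) = -0.102928-0.231191i ; Y_{8,6}(Ω₂) = +0.000019+0.000005i ; Δ = -0.000001-0.000005i
  [+7]  conj(Y_{8,7})(Ω₁) = +0.444107-0.102521i ; Y_{8,7}(Ω₂) = +0.000001-0.000001i ; Δ = +0.000000-0.000000i
  [+8]  conj(Y_{8,8})(Ω₁) = +0.010008+0.286773i ; Y_{8,8}(Ω₂) = -0.000000-0.000000i ; Δ = +0.000000-0.000000i
Σ over m = -0.262695+0.000000i; ×(4π/17) → -0.194183+0.000000i. Real part: -0.194183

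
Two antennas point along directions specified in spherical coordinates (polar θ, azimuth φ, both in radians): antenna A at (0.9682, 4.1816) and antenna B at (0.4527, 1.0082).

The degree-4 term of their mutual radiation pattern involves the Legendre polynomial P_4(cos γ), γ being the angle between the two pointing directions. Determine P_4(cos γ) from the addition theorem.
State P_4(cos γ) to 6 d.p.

Expand P_4 via completeness: Σ_{m} conj(Y_{4,m}) at Ω₁ times Y_{4,m} at Ω₂ —
  m=-4: -0.10698 - 0.17356j × -0.01018 + 0.01260j = 0.00328 + 0.00042j  (running Σ = 0.00328 + 0.00042j)
  m=-3: 0.39662 - 0.00856j × -0.09355 - 0.01099j = -0.03720 - 0.00356j  (running Σ = -0.03392 - 0.00314j)
  m=-2: -0.13822 + 0.24756j × -0.12856 - 0.26916j = 0.08440 + 0.00538j  (running Σ = 0.05048 + 0.00224j)
  m=-1: 0.08402 + 0.14313j × 0.26409 - 0.41882j = 0.08213 + 0.00261j  (running Σ = 0.13262 + 0.00485j)
  m=0: -0.32004 + 0.00000j × 0.17227 + 0.00000j = -0.05513 + 0.00000j  (running Σ = 0.07748 + 0.00485j)
  m=1: -0.08402 + 0.14313j × -0.26409 - 0.41882j = 0.08213 - 0.00261j  (running Σ = 0.15962 + 0.00224j)
  m=2: -0.13822 - 0.24756j × -0.12856 + 0.26916j = 0.08440 - 0.00538j  (running Σ = 0.24402 - 0.00314j)
  m=3: -0.39662 - 0.00856j × 0.09355 - 0.01099j = -0.03720 + 0.00356j  (running Σ = 0.20682 + 0.00042j)
  m=4: -0.10698 + 0.17356j × -0.01018 - 0.01260j = 0.00328 - 0.00042j  (running Σ = 0.21010 + 0.00000j)
Total Σ_m = 0.21010 + 0.00000j. Multiply by 1.396263: 0.29335 + 0.00000j. P_4(cos γ) = 0.293353

0.293353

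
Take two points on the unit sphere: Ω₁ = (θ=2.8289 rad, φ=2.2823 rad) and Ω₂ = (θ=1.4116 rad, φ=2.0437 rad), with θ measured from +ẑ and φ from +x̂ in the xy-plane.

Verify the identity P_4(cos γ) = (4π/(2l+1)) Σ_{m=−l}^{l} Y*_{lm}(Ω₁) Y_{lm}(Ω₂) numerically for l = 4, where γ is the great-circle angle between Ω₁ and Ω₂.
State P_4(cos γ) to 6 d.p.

0.298823

Term-by-term m-sum for l=4 (normalisation 4π/9 = 1.396263):
  m=-4: -0.003791+0.001154i × -0.132624-0.399112i = +0.000964+0.001360i  (running Σ = +0.000964+0.001360i)
  m=-3: -0.029306-0.018525i × +0.188784+0.028935i = -0.004996-0.004345i  (running Σ = -0.004033-0.002985i)
  m=-2: -0.024881-0.167126i × +0.157242-0.217947i = -0.040337-0.020857i  (running Σ = -0.044370-0.023842i)
  m=-1: +0.301786-0.350040i × +0.095247+0.186167i = +0.093910+0.022842i  (running Σ = +0.049540-0.001000i)
  m=0: +0.479016-0.000000i × +0.239943+0.000000i = +0.114936+0.000000i  (running Σ = +0.164476-0.001000i)
  m=1: -0.301786-0.350040i × -0.095247+0.186167i = +0.093910-0.022842i  (running Σ = +0.258386-0.023842i)
  m=2: -0.024881+0.167126i × +0.157242+0.217947i = -0.040337+0.020857i  (running Σ = +0.218049-0.002985i)
  m=3: +0.029306-0.018525i × -0.188784+0.028935i = -0.004996+0.004345i  (running Σ = +0.213053+0.001360i)
  m=4: -0.003791-0.001154i × -0.132624+0.399112i = +0.000964-0.001360i  (running Σ = +0.214016-0.000000i)
Accumulated sum +0.214016-0.000000i; after 4π/(2l+1) scaling, +0.298823-0.000000i ⇒ P_4 = 0.298823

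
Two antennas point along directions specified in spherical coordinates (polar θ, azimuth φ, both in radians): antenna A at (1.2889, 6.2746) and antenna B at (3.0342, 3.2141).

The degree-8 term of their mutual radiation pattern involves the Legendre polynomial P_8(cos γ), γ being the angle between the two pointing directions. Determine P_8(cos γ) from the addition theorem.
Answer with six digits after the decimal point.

Addition theorem: P_8(cos γ) = (4π/17) Σ_m Y*_{lm}(Ω₁) Y_{lm}(Ω₂), m = −8…8:
  term(m=-8) = 0.00000 - 0.00000j   from Y*(Ω₁)=0.37259 - 0.02563j, Y(Ω₂)=0.00000 - 0.00000j
  term(m=-7) = 0.00000 - 0.00000j   from Y*(Ω₁)=0.43186 - 0.02598j, Y(Ω₂)=0.00000 - 0.00000j
  term(m=-6) = 0.00000 - 0.00000j   from Y*(Ω₁)=0.04746 - 0.00245j, Y(Ω₂)=0.00001 - 0.00000j
  term(m=-5) = -0.00004 + 0.00002j   from Y*(Ω₁)=-0.33985 + 0.01460j, Y(Ω₂)=0.00013 - 0.00005j
  term(m=-4) = -0.00029 + 0.00010j   from Y*(Ω₁)=-0.17922 + 0.00616j, Y(Ω₂)=0.00166 - 0.00050j
  term(m=-3) = 0.00421 - 0.00104j   from Y*(Ω₁)=0.26295 - 0.00677j, Y(Ω₂)=0.01609 - 0.00356j
  term(m=-2) = 0.02494 - 0.00408j   from Y*(Ω₁)=0.22720 - 0.00390j, Y(Ω₂)=0.11006 - 0.01607j
  term(m=-1) = -0.10653 + 0.00866j   from Y*(Ω₁)=-0.22394 + 0.00192j, Y(Ω₂)=0.47601 - 0.03458j
  term(m=+0) = -0.22350 + 0.00000j   from Y*(Ω₁)=-0.23935 + 0.00000j, Y(Ω₂)=0.93379 + 0.00000j
  term(m=+1) = -0.10653 - 0.00866j   from Y*(Ω₁)=0.22394 + 0.00192j, Y(Ω₂)=-0.47601 - 0.03458j
  term(m=+2) = 0.02494 + 0.00408j   from Y*(Ω₁)=0.22720 + 0.00390j, Y(Ω₂)=0.11006 + 0.01607j
  term(m=+3) = 0.00421 + 0.00104j   from Y*(Ω₁)=-0.26295 - 0.00677j, Y(Ω₂)=-0.01609 - 0.00356j
  term(m=+4) = -0.00029 - 0.00010j   from Y*(Ω₁)=-0.17922 - 0.00616j, Y(Ω₂)=0.00166 + 0.00050j
  term(m=+5) = -0.00004 - 0.00002j   from Y*(Ω₁)=0.33985 + 0.01460j, Y(Ω₂)=-0.00013 - 0.00005j
  term(m=+6) = 0.00000 + 0.00000j   from Y*(Ω₁)=0.04746 + 0.00245j, Y(Ω₂)=0.00001 + 0.00000j
  term(m=+7) = 0.00000 + 0.00000j   from Y*(Ω₁)=-0.43186 - 0.02598j, Y(Ω₂)=-0.00000 - 0.00000j
  term(m=+8) = 0.00000 + 0.00000j   from Y*(Ω₁)=0.37259 + 0.02563j, Y(Ω₂)=0.00000 + 0.00000j
Total Σ_m = -0.37894 - 0.00000j. Multiply by 0.739198: -0.28011 - 0.00000j. P_8(cos γ) = -0.280110

-0.280110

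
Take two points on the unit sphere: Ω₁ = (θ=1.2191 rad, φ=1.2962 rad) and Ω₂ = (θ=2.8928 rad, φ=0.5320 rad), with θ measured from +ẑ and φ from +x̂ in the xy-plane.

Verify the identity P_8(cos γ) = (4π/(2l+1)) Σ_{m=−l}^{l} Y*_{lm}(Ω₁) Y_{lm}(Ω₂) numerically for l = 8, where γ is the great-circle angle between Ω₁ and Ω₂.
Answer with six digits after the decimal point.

Expand P_8 via completeness: Σ_{m} conj(Y_{8,m}) at Ω₁ times Y_{8,m} at Ω₂ —
  term(m=-8) = +0.000002-0.000000i   from Y*(Ω₁)=-0.182192-0.252006i, Y(Ω₂)=-0.000003+0.000006i
  term(m=-7) = -0.000030+0.000040i   from Y*(Ω₁)=-0.428552+0.157103i, Y(Ω₂)=+0.000092-0.000060i
  term(m=-6) = -0.000028-0.000219i   from Y*(Ω₁)=+0.015419+0.200425i, Y(Ω₂)=-0.001097+0.000055i
  term(m=-5) = -0.001534-0.001239i   from Y*(Ω₁)=-0.244320-0.048970i, Y(Ω₂)=+0.007012+0.003665i
  term(m=-4) = +0.012928-0.001099i   from Y*(Ω₁)=-0.139904+0.273783i, Y(Ω₂)=-0.022316-0.035816i
  term(m=-3) = +0.012525-0.014228i   from Y*(Ω₁)=-0.084709-0.078443i, Y(Ω₂)=+0.004138+0.164133i
  term(m=-2) = +0.006010+0.141670i   from Y*(Ω₁)=-0.276728+0.169356i, Y(Ω₂)=+0.212138-0.382120i
  term(m=-1) = +0.026416+0.025319i   from Y*(Ω₁)=-0.014964-0.053118i, Y(Ω₂)=-0.571406+0.336333i
  term(m=+0) = -0.059804-0.000000i   from Y*(Ω₁)=-0.324673-0.000000i, Y(Ω₂)=+0.184198+0.000000i
  term(m=+1) = +0.026416-0.025319i   from Y*(Ω₁)=+0.014964-0.053118i, Y(Ω₂)=+0.571406+0.336333i
  term(m=+2) = +0.006010-0.141670i   from Y*(Ω₁)=-0.276728-0.169356i, Y(Ω₂)=+0.212138+0.382120i
  term(m=+3) = +0.012525+0.014228i   from Y*(Ω₁)=+0.084709-0.078443i, Y(Ω₂)=-0.004138+0.164133i
  term(m=+4) = +0.012928+0.001099i   from Y*(Ω₁)=-0.139904-0.273783i, Y(Ω₂)=-0.022316+0.035816i
  term(m=+5) = -0.001534+0.001239i   from Y*(Ω₁)=+0.244320-0.048970i, Y(Ω₂)=-0.007012+0.003665i
  term(m=+6) = -0.000028+0.000219i   from Y*(Ω₁)=+0.015419-0.200425i, Y(Ω₂)=-0.001097-0.000055i
  term(m=+7) = -0.000030-0.000040i   from Y*(Ω₁)=+0.428552+0.157103i, Y(Ω₂)=-0.000092-0.000060i
  term(m=+8) = +0.000002+0.000000i   from Y*(Ω₁)=-0.182192+0.252006i, Y(Ω₂)=-0.000003-0.000006i
Accumulated sum +0.052774-0.000000i; after 4π/(2l+1) scaling, +0.039010-0.000000i ⇒ P_8 = 0.039010

0.039010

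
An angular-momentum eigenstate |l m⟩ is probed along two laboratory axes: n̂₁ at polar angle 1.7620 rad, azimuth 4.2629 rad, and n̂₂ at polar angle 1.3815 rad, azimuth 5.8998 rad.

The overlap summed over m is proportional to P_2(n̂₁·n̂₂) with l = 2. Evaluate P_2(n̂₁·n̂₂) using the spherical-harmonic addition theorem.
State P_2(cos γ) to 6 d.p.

Addition theorem: P_2(cos γ) = (4π/5) Σ_m Y*_{lm}(Ω₁) Y_{lm}(Ω₂), m = −2…2:
  [-2]  conj(Y_{2,-2})(Ω₁) = -0.23174 + 0.29141j ; Y_{2,-2}(Ω₂) = 0.26833 + 0.25851j ; Δ = -0.13752 + 0.01829j
  [-1]  conj(Y_{2,-1})(Ω₁) = 0.06263 + 0.12982j ; Y_{2,-1}(Ω₂) = 0.13241 + 0.05341j ; Δ = 0.00136 + 0.02053j
  [+0]  conj(Y_{2,0})(Ω₁) = -0.28122 + 0.00000j ; Y_{2,0}(Ω₂) = -0.28189 + 0.00000j ; Δ = 0.07927 + 0.00000j
  [+1]  conj(Y_{2,1})(Ω₁) = -0.06263 + 0.12982j ; Y_{2,1}(Ω₂) = -0.13241 + 0.05341j ; Δ = 0.00136 - 0.02053j
  [+2]  conj(Y_{2,2})(Ω₁) = -0.23174 - 0.29141j ; Y_{2,2}(Ω₂) = 0.26833 - 0.25851j ; Δ = -0.13752 - 0.01829j
Σ over m = -0.19304 + 0.00000j; ×(4π/5) → -0.48516 + 0.00000j. Real part: -0.485164

-0.485164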